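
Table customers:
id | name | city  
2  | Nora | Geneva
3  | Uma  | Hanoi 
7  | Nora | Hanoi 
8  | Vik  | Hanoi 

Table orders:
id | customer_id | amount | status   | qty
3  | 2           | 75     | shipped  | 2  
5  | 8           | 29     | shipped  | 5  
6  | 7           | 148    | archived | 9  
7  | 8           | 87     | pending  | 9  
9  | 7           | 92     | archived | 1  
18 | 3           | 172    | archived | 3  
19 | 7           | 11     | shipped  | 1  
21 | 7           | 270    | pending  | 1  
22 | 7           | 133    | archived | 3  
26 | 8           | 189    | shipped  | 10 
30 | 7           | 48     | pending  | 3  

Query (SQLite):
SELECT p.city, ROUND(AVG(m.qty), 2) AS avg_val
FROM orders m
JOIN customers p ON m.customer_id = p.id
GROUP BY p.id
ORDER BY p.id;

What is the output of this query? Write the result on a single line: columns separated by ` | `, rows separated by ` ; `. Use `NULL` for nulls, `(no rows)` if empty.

Geneva | 2 ; Hanoi | 3 ; Hanoi | 3 ; Hanoi | 8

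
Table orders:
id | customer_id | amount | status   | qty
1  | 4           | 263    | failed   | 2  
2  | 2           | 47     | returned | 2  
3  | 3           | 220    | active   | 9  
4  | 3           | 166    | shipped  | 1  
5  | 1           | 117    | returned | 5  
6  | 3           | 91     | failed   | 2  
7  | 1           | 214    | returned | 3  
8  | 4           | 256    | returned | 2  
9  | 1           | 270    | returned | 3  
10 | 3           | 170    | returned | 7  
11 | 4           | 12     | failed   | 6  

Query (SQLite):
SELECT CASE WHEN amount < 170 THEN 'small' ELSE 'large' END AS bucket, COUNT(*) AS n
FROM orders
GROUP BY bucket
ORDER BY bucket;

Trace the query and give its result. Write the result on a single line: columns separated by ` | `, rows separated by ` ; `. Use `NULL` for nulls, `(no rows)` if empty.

large | 6 ; small | 5

Bucket rows by amount < 170 → 'small' else 'large'; count each bucket.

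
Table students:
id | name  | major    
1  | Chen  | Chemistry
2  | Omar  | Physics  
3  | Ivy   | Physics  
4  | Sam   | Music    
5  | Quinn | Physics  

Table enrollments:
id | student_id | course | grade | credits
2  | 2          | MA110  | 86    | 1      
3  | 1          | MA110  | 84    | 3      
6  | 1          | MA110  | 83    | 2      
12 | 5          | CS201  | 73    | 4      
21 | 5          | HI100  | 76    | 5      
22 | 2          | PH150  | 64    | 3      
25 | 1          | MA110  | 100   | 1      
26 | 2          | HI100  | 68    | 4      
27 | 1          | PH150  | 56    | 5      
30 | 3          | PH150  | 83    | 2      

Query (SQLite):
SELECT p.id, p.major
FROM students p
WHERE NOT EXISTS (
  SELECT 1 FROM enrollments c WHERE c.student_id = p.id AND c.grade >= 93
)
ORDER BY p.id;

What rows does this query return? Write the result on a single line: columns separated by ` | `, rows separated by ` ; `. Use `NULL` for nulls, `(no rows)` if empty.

For each students row, check whether any enrollments with matching student_id has grade >= 93.
Keep rows where that is false.

2 | Physics ; 3 | Physics ; 4 | Music ; 5 | Physics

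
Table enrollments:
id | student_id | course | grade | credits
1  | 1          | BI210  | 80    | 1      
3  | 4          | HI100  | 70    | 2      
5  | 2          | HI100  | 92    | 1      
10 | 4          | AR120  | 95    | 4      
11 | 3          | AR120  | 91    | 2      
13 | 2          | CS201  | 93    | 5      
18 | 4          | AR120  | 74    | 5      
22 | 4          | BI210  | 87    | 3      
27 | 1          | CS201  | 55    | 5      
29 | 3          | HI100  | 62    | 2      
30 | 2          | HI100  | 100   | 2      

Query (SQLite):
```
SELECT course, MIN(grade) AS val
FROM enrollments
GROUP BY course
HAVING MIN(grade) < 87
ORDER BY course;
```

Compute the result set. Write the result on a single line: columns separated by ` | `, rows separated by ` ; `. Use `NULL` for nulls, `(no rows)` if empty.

AR120 | 74 ; BI210 | 80 ; CS201 | 55 ; HI100 | 62

Partition enrollments by course; compute MIN(grade) within each group.
HAVING: keep groups where MIN(grade) < 87.
  AR120: ids {10, 11, 18} → MIN(grade)=74
  BI210: ids {1, 22} → MIN(grade)=80
  CS201: ids {13, 27} → MIN(grade)=55
  HI100: ids {3, 5, 29, 30} → MIN(grade)=62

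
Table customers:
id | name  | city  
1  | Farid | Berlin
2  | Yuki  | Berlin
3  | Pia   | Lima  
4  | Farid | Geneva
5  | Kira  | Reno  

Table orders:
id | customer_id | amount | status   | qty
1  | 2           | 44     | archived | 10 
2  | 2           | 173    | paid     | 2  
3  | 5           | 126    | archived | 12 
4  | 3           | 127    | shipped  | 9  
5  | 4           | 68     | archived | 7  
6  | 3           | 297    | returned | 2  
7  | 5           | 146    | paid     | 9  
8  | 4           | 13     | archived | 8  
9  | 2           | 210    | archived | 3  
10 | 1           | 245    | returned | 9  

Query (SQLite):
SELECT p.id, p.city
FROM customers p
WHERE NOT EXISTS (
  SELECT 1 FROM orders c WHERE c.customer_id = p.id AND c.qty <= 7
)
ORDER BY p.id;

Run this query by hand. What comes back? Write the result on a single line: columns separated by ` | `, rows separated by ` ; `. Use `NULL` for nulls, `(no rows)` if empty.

For each customers row, check whether any orders with matching customer_id has qty <= 7.
Keep rows where that is false.

1 | Berlin ; 5 | Reno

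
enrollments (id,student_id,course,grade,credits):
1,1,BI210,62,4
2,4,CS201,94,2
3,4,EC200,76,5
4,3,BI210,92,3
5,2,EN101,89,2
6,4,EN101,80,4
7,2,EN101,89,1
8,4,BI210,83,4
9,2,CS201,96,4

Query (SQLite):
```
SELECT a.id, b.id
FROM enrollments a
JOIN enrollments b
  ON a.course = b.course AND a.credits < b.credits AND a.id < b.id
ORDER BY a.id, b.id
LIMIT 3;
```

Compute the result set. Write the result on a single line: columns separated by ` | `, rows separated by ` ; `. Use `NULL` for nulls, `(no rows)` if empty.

2 | 9 ; 4 | 8 ; 5 | 6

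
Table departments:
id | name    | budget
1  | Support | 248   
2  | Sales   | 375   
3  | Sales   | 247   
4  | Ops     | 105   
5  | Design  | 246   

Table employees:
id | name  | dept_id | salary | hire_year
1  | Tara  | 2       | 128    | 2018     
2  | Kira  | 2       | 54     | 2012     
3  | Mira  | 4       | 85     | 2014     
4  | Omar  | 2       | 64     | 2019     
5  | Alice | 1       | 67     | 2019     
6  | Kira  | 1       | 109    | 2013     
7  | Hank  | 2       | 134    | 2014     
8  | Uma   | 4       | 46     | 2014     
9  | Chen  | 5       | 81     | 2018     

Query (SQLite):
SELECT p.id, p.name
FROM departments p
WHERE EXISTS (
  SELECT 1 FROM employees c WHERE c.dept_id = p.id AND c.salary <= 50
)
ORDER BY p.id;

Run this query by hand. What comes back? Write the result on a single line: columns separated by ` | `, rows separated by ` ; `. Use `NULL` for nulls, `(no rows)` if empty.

4 | Ops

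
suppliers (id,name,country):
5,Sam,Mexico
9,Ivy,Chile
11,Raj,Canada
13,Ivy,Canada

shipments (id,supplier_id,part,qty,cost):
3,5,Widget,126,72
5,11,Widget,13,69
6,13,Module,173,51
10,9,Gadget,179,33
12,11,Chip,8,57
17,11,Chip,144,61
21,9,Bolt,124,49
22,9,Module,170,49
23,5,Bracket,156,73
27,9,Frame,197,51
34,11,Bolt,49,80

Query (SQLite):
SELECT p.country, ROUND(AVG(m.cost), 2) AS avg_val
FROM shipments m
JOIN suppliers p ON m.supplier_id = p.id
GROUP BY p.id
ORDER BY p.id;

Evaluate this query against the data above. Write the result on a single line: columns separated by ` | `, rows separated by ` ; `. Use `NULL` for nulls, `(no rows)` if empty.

Mexico | 72.5 ; Chile | 45.5 ; Canada | 66.75 ; Canada | 51

Join each shipments row to its suppliers via supplier_id.
Group joined rows by suppliers.id; compute ROUND(AVG(m.cost), 2) per group.
  5: ids {3, 23} → ROUND(AVG(m.cost), 2)=72.5
  9: ids {10, 21, 22, 27} → ROUND(AVG(m.cost), 2)=45.5
  11: ids {5, 12, 17, 34} → ROUND(AVG(m.cost), 2)=66.75
  13: ids {6} → ROUND(AVG(m.cost), 2)=51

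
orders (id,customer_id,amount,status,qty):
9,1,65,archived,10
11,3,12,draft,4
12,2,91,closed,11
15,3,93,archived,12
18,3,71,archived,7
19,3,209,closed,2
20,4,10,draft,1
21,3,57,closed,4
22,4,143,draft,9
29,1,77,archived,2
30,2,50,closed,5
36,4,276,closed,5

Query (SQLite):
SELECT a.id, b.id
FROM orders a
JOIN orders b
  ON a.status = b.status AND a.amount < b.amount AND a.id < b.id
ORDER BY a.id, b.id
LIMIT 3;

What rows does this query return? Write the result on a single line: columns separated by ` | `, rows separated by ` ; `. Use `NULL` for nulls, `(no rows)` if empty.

9 | 15 ; 9 | 18 ; 9 | 29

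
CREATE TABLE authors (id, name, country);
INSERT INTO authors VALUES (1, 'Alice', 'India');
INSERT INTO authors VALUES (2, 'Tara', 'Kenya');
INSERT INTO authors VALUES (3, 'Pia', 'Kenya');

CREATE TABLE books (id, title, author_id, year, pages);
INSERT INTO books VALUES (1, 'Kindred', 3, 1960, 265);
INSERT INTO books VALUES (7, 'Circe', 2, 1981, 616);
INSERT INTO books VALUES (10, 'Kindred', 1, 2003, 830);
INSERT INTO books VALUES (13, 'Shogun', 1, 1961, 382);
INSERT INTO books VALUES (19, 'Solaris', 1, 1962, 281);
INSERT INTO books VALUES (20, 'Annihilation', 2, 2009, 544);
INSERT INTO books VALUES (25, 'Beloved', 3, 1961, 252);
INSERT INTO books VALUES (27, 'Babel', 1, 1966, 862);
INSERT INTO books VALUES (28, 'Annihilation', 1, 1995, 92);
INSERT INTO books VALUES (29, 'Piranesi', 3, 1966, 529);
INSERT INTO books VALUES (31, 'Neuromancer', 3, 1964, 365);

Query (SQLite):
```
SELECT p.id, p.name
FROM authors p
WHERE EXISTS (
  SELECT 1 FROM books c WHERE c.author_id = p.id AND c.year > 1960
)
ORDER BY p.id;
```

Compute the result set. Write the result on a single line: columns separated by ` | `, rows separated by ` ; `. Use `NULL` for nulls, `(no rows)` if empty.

For each authors row, check whether any books with matching author_id has year > 1960.
Keep rows where that is true.

1 | Alice ; 2 | Tara ; 3 | Pia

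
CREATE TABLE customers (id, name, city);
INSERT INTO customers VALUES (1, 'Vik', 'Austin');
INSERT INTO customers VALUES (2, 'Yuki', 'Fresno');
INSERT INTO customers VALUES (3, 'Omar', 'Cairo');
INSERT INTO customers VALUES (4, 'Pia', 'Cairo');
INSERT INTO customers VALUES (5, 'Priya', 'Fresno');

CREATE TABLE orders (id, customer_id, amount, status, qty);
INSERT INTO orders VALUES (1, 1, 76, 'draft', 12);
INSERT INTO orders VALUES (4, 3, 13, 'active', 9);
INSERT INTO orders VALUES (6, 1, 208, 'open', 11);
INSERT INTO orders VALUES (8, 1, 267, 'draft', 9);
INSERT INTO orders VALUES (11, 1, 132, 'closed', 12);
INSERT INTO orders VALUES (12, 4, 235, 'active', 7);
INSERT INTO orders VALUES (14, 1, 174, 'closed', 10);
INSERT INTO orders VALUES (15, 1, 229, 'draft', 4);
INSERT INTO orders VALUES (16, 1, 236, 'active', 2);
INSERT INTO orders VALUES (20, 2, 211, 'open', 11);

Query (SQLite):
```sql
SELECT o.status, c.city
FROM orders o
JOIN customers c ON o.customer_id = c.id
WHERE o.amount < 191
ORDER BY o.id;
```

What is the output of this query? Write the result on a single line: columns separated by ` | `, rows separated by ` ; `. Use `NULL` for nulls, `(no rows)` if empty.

draft | Austin ; active | Cairo ; closed | Austin ; closed | Austin

Each orders row matches the customers row where customer_id = customers.id.
Then keep rows with o.amount < 191.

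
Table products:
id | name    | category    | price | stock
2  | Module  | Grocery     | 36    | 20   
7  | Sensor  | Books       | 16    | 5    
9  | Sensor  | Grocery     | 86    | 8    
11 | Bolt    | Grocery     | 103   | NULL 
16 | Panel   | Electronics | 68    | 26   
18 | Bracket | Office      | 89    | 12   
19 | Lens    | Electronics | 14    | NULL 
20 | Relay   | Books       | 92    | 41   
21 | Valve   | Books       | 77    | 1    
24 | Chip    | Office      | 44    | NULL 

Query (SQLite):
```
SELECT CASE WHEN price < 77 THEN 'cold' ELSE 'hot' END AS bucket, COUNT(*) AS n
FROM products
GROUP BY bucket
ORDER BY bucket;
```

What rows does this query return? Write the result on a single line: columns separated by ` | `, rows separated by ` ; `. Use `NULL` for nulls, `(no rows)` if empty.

cold | 5 ; hot | 5

Bucket rows by price < 77 → 'cold' else 'hot'; count each bucket.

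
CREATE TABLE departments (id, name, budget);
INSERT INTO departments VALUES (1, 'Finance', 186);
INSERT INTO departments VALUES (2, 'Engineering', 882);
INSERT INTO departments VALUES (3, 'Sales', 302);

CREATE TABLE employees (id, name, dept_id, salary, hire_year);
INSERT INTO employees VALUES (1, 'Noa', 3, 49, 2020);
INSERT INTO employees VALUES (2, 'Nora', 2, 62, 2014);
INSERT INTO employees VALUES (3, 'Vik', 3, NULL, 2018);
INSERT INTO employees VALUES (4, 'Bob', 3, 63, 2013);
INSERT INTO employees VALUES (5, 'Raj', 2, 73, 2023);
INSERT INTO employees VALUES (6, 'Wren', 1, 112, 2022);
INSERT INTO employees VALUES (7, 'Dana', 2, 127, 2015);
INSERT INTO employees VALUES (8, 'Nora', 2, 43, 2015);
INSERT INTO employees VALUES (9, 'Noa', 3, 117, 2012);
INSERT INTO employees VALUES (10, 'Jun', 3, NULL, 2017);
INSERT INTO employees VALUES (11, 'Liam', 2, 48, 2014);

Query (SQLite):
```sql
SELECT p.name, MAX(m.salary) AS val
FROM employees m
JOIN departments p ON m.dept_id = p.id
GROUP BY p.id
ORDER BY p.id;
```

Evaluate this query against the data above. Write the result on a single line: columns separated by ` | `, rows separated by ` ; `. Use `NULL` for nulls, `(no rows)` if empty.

Finance | 112 ; Engineering | 127 ; Sales | 117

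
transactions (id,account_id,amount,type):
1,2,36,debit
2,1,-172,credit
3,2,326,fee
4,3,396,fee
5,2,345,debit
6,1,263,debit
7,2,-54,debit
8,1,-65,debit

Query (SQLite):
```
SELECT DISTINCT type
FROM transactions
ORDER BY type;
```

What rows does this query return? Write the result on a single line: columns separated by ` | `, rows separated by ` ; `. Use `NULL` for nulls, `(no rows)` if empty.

credit ; debit ; fee

Collect distinct type values from transactions.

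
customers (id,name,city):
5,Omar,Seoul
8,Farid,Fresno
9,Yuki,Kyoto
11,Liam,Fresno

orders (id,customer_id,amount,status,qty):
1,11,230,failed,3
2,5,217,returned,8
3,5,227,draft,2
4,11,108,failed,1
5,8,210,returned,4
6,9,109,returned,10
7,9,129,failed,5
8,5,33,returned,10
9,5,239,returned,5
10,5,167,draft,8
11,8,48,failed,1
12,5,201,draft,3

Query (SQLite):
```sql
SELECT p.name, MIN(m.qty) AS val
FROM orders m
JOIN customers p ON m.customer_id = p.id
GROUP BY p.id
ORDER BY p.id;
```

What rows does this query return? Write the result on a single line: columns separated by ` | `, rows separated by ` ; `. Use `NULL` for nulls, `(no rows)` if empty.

Join each orders row to its customers via customer_id.
Group joined rows by customers.id; compute MIN(m.qty) per group.
  5: ids {2, 3, 8, 9, 10, 12} → MIN(m.qty)=2
  8: ids {5, 11} → MIN(m.qty)=1
  9: ids {6, 7} → MIN(m.qty)=5
  11: ids {1, 4} → MIN(m.qty)=1

Omar | 2 ; Farid | 1 ; Yuki | 5 ; Liam | 1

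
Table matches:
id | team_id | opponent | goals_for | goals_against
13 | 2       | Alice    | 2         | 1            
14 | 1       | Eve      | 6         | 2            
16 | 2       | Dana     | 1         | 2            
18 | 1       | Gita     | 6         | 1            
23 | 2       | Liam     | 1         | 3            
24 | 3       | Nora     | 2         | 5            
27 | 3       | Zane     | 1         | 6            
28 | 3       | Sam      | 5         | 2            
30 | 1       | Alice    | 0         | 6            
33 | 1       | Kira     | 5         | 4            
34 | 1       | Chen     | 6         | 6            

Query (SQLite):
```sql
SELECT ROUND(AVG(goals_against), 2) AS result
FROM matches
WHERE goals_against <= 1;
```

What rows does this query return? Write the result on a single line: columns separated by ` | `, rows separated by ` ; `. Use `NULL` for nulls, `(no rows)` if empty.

Rows where goals_against <= 1 → goals_against values: [1, 1].
AVG = 2 / 2 (rounded to 2 dp).

1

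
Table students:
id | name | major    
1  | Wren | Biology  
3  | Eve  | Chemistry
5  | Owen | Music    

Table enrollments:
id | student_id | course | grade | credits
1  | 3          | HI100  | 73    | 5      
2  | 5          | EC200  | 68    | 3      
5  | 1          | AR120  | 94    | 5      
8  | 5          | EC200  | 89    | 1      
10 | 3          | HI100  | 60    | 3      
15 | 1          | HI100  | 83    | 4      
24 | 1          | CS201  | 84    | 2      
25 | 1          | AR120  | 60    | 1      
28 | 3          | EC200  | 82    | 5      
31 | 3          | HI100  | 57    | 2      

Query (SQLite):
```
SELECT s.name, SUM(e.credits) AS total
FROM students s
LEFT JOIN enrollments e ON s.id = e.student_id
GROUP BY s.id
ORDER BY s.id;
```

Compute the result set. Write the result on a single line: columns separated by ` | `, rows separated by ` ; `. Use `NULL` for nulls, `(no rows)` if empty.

Wren | 12 ; Eve | 15 ; Owen | 4

LEFT JOIN keeps every students row; unmatched ones get NULL for enrollments columns.
Group by students.id and compute SUM(e.credits). SUM over an all-NULL group is NULL.
  1: ids {5, 15, 24, 25} → SUM(e.credits)=12
  3: ids {1, 10, 28, 31} → SUM(e.credits)=15
  5: ids {2, 8} → SUM(e.credits)=4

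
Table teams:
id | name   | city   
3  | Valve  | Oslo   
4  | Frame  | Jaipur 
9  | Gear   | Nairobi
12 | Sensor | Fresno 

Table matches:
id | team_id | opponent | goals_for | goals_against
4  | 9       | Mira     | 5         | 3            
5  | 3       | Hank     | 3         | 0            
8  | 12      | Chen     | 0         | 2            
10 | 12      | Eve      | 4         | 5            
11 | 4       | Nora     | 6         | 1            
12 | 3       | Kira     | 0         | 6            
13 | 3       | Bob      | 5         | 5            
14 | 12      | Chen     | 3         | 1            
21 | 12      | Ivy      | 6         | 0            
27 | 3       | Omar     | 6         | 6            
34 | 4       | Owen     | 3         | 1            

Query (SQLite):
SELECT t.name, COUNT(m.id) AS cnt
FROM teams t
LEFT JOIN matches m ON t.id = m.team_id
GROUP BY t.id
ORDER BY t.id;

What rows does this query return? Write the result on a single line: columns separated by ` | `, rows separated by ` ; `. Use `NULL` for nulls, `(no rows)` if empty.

LEFT JOIN keeps every teams row; unmatched ones get NULL for matches columns.
Group by teams.id and compute COUNT(m.id). COUNT(col) of an all-NULL group is 0.
  3: ids {5, 12, 13, 27} → COUNT(m.id)=4
  4: ids {11, 34} → COUNT(m.id)=2
  9: ids {4} → COUNT(m.id)=1
  12: ids {8, 10, 14, 21} → COUNT(m.id)=4

Valve | 4 ; Frame | 2 ; Gear | 1 ; Sensor | 4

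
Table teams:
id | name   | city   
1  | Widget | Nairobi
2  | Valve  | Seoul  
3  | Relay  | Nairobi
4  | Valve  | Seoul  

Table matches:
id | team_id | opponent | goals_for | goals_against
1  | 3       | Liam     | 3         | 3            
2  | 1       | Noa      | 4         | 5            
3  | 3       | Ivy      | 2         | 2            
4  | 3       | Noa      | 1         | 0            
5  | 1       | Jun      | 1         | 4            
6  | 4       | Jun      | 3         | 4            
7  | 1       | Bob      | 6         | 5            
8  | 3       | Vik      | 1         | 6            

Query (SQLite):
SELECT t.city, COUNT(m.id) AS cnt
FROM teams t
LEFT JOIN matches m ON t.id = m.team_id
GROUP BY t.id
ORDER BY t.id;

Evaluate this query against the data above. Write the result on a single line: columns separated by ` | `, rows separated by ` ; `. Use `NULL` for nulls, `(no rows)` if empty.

LEFT JOIN keeps every teams row; unmatched ones get NULL for matches columns.
Group by teams.id and compute COUNT(m.id). COUNT(col) of an all-NULL group is 0.
  1: ids {2, 5, 7} → COUNT(m.id)=3
  2: ids {—} → COUNT(m.id)=0
  3: ids {1, 3, 4, 8} → COUNT(m.id)=4
  4: ids {6} → COUNT(m.id)=1

Nairobi | 3 ; Seoul | 0 ; Nairobi | 4 ; Seoul | 1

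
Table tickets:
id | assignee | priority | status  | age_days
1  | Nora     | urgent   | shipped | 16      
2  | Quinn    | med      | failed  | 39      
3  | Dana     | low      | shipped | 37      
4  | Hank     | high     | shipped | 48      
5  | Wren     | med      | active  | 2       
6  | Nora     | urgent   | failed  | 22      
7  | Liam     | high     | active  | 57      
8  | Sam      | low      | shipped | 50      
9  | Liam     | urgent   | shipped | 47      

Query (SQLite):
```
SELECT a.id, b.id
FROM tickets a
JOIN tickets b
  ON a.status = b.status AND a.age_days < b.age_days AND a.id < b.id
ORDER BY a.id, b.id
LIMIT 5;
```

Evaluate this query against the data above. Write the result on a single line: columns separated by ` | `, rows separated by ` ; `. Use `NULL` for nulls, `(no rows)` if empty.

Pairs (a,b) with same status, a.age_days < b.age_days, a.id < b.id.
status groups: active:{5,7} failed:{2,6} shipped:{1,3,4,8,9}
Ordered by (a.id, b.id); first 5.

1 | 3 ; 1 | 4 ; 1 | 8 ; 1 | 9 ; 3 | 4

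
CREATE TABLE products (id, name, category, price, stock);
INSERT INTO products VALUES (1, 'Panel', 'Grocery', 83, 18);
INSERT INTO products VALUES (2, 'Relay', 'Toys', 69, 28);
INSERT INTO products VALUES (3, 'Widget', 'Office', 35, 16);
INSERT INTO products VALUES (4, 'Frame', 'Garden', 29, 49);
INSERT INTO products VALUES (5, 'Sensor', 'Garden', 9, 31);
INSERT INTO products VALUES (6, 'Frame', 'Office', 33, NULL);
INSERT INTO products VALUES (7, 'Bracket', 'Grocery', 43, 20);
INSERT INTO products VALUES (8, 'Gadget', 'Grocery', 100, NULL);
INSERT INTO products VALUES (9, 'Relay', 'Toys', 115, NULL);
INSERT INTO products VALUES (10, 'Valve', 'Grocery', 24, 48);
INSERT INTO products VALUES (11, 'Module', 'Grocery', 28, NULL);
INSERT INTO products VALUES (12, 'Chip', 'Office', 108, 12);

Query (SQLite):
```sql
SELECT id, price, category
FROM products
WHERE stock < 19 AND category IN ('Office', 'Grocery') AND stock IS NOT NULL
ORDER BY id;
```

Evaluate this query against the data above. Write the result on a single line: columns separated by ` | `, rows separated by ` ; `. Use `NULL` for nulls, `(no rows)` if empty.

stock < 19: ids {1, 3, 12}
category IN ('Office', 'Grocery'): ids {1, 3, 6, 7, 8, 10, 11, 12}
stock IS NOT NULL: ids {1, 2, 3, 4, 5, 7, 10, 12}
Combine with AND.

1 | 83 | Grocery ; 3 | 35 | Office ; 12 | 108 | Office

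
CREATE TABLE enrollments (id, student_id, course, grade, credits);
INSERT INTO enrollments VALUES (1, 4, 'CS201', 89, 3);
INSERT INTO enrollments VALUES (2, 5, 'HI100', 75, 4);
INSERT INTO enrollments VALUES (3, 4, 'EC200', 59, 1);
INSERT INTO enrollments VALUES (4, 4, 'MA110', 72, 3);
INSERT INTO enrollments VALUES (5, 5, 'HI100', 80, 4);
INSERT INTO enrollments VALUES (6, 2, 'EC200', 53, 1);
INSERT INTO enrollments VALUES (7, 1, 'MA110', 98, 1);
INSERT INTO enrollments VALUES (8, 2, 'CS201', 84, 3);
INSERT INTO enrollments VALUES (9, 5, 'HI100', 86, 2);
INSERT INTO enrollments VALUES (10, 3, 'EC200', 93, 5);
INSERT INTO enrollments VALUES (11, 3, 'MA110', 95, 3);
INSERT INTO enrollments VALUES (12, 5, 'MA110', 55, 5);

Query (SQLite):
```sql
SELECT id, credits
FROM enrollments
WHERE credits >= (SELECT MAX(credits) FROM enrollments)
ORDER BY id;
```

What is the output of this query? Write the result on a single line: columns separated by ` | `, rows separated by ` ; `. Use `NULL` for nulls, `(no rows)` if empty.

Scalar subquery: MAX(credits) over all enrollments rows = 5.
Keep rows where credits >= that value.

10 | 5 ; 12 | 5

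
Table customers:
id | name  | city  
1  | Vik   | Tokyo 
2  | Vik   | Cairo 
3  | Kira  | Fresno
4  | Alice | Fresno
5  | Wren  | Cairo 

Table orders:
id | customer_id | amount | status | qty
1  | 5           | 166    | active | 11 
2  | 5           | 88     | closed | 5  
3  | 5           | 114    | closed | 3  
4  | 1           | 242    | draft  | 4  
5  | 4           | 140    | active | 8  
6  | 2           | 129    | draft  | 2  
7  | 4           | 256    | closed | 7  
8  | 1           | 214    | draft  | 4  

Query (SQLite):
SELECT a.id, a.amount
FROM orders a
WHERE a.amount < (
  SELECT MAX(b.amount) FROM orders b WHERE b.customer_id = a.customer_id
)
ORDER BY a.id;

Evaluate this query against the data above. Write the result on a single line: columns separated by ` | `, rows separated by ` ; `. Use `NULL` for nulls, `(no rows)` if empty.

2 | 88 ; 3 | 114 ; 5 | 140 ; 8 | 214

For each orders row a, compute MAX(amount) over rows sharing a.customer_id.
Keep row a if a.amount < that per-group MAX.
  customer_id=1: MAX(amount) = 242
  customer_id=2: MAX(amount) = 129
  customer_id=4: MAX(amount) = 256
  customer_id=5: MAX(amount) = 166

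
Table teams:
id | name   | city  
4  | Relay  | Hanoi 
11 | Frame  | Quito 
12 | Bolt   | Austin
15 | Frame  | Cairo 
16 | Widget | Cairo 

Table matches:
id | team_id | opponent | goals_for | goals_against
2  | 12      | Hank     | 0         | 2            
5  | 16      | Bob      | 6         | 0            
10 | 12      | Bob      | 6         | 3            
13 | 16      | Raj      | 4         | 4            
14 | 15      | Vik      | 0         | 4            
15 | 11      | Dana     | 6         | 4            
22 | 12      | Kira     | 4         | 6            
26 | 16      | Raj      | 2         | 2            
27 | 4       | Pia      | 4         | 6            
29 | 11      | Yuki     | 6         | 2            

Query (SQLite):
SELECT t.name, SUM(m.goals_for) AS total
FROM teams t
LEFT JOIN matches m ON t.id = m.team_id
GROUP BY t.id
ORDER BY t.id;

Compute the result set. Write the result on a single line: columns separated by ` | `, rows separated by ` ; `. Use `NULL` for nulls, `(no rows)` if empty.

LEFT JOIN keeps every teams row; unmatched ones get NULL for matches columns.
Group by teams.id and compute SUM(m.goals_for). SUM over an all-NULL group is NULL.
  4: ids {27} → SUM(m.goals_for)=4
  11: ids {15, 29} → SUM(m.goals_for)=12
  12: ids {2, 10, 22} → SUM(m.goals_for)=10
  15: ids {14} → SUM(m.goals_for)=0
  16: ids {5, 13, 26} → SUM(m.goals_for)=12

Relay | 4 ; Frame | 12 ; Bolt | 10 ; Frame | 0 ; Widget | 12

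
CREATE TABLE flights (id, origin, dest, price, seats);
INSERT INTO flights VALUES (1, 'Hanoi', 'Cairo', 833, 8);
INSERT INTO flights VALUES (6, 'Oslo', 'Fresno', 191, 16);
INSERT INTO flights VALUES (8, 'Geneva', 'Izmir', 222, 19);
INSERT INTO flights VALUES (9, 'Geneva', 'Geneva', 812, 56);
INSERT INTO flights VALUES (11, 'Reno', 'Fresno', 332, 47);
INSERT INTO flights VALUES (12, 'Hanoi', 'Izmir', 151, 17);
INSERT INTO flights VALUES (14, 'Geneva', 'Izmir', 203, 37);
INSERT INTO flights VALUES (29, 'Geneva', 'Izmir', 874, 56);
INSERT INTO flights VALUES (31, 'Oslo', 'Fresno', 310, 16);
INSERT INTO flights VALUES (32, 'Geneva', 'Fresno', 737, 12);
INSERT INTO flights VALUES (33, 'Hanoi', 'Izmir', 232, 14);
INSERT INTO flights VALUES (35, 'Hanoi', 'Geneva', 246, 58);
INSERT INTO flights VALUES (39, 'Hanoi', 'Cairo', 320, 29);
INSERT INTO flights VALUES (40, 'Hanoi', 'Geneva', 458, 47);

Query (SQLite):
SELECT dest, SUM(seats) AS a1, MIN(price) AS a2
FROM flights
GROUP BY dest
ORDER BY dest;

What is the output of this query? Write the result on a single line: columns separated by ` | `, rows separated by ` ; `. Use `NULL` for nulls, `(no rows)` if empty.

Group flights by dest.
Per group compute: SUM(seats), MIN(price).
  Cairo: ids {1, 39} → SUM(seats)=37, MIN(price)=320
  Fresno: ids {6, 11, 31, 32} → SUM(seats)=91, MIN(price)=191
  Geneva: ids {9, 35, 40} → SUM(seats)=161, MIN(price)=246
  Izmir: ids {8, 12, 14, 29, 33} → SUM(seats)=143, MIN(price)=151

Cairo | 37 | 320 ; Fresno | 91 | 191 ; Geneva | 161 | 246 ; Izmir | 143 | 151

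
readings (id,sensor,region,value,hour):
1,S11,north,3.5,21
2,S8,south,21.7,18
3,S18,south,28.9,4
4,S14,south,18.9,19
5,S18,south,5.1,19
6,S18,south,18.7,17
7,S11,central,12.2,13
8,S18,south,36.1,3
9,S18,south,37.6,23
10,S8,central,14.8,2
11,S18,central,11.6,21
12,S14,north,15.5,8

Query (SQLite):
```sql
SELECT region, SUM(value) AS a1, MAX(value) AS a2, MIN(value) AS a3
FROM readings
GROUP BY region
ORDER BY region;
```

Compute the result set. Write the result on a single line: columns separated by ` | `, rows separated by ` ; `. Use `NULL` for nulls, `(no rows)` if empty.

central | 38.6 | 14.8 | 11.6 ; north | 19 | 15.5 | 3.5 ; south | 167 | 37.6 | 5.1

Group readings by region.
Per group compute: SUM(value), MAX(value), MIN(value).
  central: ids {7, 10, 11} → SUM(value)=38.6, MAX(value)=14.8, MIN(value)=11.6
  north: ids {1, 12} → SUM(value)=19, MAX(value)=15.5, MIN(value)=3.5
  south: ids {2, 3, 4, 5, 6, 8, 9} → SUM(value)=167, MAX(value)=37.6, MIN(value)=5.1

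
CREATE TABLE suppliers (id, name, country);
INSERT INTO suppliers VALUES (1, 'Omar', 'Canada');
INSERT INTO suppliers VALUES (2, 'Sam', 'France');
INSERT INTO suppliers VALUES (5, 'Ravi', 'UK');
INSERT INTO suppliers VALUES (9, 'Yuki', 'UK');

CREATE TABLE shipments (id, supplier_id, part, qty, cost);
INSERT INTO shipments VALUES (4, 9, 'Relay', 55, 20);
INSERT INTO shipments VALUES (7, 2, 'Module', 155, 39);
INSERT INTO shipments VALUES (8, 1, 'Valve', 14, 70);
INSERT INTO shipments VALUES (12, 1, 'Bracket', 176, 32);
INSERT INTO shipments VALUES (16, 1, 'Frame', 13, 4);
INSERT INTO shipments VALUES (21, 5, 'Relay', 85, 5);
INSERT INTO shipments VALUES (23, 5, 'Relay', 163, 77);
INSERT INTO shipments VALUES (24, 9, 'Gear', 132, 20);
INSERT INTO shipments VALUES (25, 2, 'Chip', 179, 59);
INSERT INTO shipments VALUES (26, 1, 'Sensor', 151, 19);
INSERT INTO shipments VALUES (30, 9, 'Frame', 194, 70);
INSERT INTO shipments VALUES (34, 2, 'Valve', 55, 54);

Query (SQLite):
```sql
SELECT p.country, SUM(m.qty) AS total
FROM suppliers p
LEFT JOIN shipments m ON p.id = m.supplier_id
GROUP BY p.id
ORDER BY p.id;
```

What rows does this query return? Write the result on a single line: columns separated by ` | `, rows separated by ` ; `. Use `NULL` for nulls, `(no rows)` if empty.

Canada | 354 ; France | 389 ; UK | 248 ; UK | 381

LEFT JOIN keeps every suppliers row; unmatched ones get NULL for shipments columns.
Group by suppliers.id and compute SUM(m.qty). SUM over an all-NULL group is NULL.
  1: ids {8, 12, 16, 26} → SUM(m.qty)=354
  2: ids {7, 25, 34} → SUM(m.qty)=389
  5: ids {21, 23} → SUM(m.qty)=248
  9: ids {4, 24, 30} → SUM(m.qty)=381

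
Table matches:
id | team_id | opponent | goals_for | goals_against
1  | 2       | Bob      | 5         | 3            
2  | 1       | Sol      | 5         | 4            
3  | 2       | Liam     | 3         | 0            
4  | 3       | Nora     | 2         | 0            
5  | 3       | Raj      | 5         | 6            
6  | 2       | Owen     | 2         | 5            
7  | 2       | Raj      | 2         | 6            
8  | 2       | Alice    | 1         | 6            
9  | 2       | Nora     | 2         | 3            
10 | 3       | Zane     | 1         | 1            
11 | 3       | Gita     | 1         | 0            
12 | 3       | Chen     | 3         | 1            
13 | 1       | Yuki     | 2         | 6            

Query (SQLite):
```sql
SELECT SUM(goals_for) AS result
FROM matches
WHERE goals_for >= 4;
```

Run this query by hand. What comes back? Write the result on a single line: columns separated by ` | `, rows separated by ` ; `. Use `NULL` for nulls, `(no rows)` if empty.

15

Rows where goals_for >= 4 → goals_for values: [5, 5, 5].
SUM of non-NULL values = 15.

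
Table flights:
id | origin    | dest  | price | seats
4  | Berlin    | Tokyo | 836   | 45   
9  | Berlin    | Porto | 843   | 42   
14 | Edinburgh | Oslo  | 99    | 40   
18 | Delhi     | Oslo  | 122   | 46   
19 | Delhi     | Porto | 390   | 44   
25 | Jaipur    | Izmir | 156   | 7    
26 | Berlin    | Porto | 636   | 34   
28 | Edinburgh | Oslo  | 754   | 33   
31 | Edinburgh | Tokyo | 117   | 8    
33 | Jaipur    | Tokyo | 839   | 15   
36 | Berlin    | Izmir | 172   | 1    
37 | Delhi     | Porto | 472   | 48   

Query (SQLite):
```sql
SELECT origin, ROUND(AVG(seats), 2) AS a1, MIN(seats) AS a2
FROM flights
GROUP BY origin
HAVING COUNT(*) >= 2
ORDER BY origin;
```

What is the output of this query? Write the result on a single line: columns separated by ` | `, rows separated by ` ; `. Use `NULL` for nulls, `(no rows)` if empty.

Berlin | 30.5 | 1 ; Delhi | 46 | 44 ; Edinburgh | 27 | 8 ; Jaipur | 11 | 7

Group flights by origin.
Per group compute: ROUND(AVG(seats), 2), MIN(seats).
HAVING: drop groups with fewer than 2 rows.
  Berlin: ids {4, 9, 26, 36} → ROUND(AVG(seats), 2)=30.5, MIN(seats)=1
  Delhi: ids {18, 19, 37} → ROUND(AVG(seats), 2)=46, MIN(seats)=44
  Edinburgh: ids {14, 28, 31} → ROUND(AVG(seats), 2)=27, MIN(seats)=8
  Jaipur: ids {25, 33} → ROUND(AVG(seats), 2)=11, MIN(seats)=7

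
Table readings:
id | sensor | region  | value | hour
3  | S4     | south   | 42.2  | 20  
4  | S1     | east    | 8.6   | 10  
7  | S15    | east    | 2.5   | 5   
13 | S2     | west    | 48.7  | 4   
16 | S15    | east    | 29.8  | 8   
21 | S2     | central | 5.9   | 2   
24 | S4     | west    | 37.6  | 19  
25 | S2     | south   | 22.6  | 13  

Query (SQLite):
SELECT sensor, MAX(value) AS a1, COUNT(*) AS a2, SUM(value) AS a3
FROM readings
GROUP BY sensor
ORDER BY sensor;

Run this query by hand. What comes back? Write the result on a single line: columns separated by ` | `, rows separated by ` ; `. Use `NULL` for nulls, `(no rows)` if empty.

Group readings by sensor.
Per group compute: MAX(value), COUNT(*), SUM(value).
  S1: ids {4} → MAX(value)=8.6, COUNT(*)=1, SUM(value)=8.6
  S15: ids {7, 16} → MAX(value)=29.8, COUNT(*)=2, SUM(value)=32.3
  S2: ids {13, 21, 25} → MAX(value)=48.7, COUNT(*)=3, SUM(value)=77.2
  S4: ids {3, 24} → MAX(value)=42.2, COUNT(*)=2, SUM(value)=79.8

S1 | 8.6 | 1 | 8.6 ; S15 | 29.8 | 2 | 32.3 ; S2 | 48.7 | 3 | 77.2 ; S4 | 42.2 | 2 | 79.8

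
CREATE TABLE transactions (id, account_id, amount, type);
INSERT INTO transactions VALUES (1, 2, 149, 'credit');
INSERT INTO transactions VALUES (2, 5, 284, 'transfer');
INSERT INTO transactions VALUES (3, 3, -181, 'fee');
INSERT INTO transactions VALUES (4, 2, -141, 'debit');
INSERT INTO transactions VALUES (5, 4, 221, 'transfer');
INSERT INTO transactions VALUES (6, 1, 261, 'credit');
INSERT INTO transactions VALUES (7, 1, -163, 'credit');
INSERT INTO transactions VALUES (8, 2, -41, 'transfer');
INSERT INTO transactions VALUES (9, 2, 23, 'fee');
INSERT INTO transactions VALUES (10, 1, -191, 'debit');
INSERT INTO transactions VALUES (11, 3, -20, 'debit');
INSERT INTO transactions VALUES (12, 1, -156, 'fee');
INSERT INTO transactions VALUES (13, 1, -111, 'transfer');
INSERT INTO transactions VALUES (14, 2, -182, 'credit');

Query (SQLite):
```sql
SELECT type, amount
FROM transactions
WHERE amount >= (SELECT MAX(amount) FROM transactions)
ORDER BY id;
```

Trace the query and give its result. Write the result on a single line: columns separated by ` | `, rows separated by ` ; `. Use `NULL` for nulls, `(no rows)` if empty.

Scalar subquery: MAX(amount) over all transactions rows = 284.
Keep rows where amount >= that value.

transfer | 284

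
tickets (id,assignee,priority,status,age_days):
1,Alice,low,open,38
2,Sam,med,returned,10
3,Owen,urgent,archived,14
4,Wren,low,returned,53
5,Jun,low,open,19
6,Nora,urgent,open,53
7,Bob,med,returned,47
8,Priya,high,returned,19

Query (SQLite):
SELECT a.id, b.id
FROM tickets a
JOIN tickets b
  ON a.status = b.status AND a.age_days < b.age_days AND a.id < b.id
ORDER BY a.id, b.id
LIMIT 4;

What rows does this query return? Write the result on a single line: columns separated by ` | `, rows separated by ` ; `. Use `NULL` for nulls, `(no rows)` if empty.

Pairs (a,b) with same status, a.age_days < b.age_days, a.id < b.id.
status groups: archived:{3} open:{1,5,6} returned:{2,4,7,8}
Ordered by (a.id, b.id); first 4.

1 | 6 ; 2 | 4 ; 2 | 7 ; 2 | 8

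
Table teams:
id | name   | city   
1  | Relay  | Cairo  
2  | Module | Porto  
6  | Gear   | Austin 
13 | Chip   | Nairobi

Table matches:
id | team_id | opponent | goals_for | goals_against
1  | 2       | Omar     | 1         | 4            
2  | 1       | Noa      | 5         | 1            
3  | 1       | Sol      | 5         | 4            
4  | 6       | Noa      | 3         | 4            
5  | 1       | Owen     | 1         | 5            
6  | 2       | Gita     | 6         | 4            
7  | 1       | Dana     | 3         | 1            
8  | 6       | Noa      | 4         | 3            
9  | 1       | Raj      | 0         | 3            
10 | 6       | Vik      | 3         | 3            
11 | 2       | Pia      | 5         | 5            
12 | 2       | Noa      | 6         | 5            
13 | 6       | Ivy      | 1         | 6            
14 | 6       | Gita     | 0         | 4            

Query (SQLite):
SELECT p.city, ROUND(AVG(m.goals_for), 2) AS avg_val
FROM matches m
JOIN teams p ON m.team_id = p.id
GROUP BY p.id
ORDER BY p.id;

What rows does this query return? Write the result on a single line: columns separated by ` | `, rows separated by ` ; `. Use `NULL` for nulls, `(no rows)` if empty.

Join each matches row to its teams via team_id.
Group joined rows by teams.id; compute ROUND(AVG(m.goals_for), 2) per group.
  1: ids {2, 3, 5, 7, 9} → ROUND(AVG(m.goals_for), 2)=2.8
  2: ids {1, 6, 11, 12} → ROUND(AVG(m.goals_for), 2)=4.5
  6: ids {4, 8, 10, 13, 14} → ROUND(AVG(m.goals_for), 2)=2.2

Cairo | 2.8 ; Porto | 4.5 ; Austin | 2.2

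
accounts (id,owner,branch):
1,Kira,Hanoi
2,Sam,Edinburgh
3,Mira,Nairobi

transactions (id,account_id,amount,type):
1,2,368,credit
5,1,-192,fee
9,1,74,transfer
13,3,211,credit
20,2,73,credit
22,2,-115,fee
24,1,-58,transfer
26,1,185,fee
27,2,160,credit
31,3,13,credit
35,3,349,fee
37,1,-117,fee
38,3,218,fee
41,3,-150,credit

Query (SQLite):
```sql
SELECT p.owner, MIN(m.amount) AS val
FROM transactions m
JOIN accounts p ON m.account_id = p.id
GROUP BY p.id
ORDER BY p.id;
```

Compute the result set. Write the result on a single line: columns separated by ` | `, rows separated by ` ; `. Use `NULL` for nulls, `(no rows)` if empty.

Kira | -192 ; Sam | -115 ; Mira | -150

Join each transactions row to its accounts via account_id.
Group joined rows by accounts.id; compute MIN(m.amount) per group.
  1: ids {5, 9, 24, 26, 37} → MIN(m.amount)=-192
  2: ids {1, 20, 22, 27} → MIN(m.amount)=-115
  3: ids {13, 31, 35, 38, 41} → MIN(m.amount)=-150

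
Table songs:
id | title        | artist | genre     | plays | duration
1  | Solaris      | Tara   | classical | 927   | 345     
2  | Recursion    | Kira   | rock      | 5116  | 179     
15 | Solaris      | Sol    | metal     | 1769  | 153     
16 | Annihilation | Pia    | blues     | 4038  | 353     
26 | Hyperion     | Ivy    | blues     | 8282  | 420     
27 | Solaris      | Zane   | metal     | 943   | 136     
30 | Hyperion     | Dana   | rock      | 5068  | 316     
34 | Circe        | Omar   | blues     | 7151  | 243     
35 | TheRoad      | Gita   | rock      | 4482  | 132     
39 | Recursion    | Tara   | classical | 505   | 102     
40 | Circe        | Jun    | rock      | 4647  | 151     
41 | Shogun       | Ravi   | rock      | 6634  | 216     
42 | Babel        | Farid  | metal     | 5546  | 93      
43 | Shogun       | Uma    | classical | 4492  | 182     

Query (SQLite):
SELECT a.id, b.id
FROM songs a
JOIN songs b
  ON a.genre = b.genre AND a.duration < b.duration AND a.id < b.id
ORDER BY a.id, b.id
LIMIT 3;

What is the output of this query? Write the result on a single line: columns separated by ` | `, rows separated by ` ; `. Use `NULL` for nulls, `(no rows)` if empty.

2 | 30 ; 2 | 41 ; 16 | 26

Pairs (a,b) with same genre, a.duration < b.duration, a.id < b.id.
genre groups: blues:{16,26,34} classical:{1,39,43} metal:{15,27,42} rock:{2,30,35,40,41}
Ordered by (a.id, b.id); first 3.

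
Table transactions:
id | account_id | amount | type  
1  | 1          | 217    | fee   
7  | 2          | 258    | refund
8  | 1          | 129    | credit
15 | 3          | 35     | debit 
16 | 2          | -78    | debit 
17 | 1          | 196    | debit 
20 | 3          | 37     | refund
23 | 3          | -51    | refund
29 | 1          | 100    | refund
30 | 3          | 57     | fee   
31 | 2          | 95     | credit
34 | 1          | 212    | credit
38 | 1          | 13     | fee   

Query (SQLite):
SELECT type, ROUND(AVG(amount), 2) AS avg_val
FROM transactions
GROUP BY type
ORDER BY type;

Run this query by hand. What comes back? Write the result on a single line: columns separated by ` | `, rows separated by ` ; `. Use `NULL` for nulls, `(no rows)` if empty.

Partition transactions by type; compute ROUND(AVG(amount), 2) within each group.
  credit: ids {8, 31, 34} → ROUND(AVG(amount), 2)=145.33
  debit: ids {15, 16, 17} → ROUND(AVG(amount), 2)=51
  fee: ids {1, 30, 38} → ROUND(AVG(amount), 2)=95.67
  refund: ids {7, 20, 23, 29} → ROUND(AVG(amount), 2)=86

credit | 145.33 ; debit | 51 ; fee | 95.67 ; refund | 86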